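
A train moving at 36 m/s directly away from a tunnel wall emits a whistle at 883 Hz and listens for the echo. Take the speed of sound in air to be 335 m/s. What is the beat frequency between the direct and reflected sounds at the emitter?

171 Hz

The tunnel wall receives the sound from a moving source: f₁ = f₀ · v/(v + v_e) = 883 × 335/371 ≈ 797.3 Hz.
On the return leg the train is a moving observer: f₂ = f₁ · (v − v_e)/v = 797.3 × 299/335 ≈ 711.6 Hz.
Equivalently f₂ = f₀ · (v − v_e)/(v + v_e).
Beat against the emitted tone: |f₂ − f₀| = 2v_e·f₀/(v + v_e) = 2 × 36 × 883/371 ≈ 171 Hz.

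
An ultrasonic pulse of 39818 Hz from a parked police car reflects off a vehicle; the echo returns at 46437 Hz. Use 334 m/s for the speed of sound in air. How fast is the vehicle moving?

26 m/s

Double Doppler shift off a moving reflector: f₂ = f₀ · (v + u)/(v − u) (u > 0 toward emitter).
Rearranging, u = v · (f₂ − f₀)/(f₂ + f₀) = 334 × 6619/86255 ≈ 26 m/s.
So the vehicle is moving at 26 m/s toward the emitter.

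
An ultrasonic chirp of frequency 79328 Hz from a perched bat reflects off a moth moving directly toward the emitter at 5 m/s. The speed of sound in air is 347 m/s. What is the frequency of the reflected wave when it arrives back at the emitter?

81648 Hz

At the moth (a moving observer), f₁ = f₀ · (v + u)/v = 79328 × 352/347 ≈ 80471 Hz.
The reflection then acts as a moving source: f₂ = f₁ · v/(v − u) ≈ 81648 Hz.
Equivalently f₂ = f₀ · (v + u)/(v − u).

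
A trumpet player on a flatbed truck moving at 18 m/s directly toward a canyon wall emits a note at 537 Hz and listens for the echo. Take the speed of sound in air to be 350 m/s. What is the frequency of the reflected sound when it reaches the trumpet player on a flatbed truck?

595 Hz

The canyon wall receives the sound from a moving source: f₁ = f₀ · v/(v − v_e) = 537 × 350/332 ≈ 566 Hz.
On the return leg the trumpet player on a flatbed truck is a moving observer: f₂ = f₁ · (v + v_e)/v = 566 × 368/350 ≈ 595 Hz.
Equivalently f₂ = f₀ · (v + v_e)/(v − v_e).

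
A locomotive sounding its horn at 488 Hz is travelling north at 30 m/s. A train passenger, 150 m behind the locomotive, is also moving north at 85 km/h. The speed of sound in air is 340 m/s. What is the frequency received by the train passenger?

480 Hz

85 km/h = 23.61 m/s.
The train passenger is behind, so the locomotive is moving away from it while the train passenger is moving toward the locomotive.
General Doppler shift: f' = f · (v + v_o)/(v + v_s).
f' = 488 × (340 + 23.61)/(340 + 30) = 488 × 363.61/370 ≈ 480 Hz.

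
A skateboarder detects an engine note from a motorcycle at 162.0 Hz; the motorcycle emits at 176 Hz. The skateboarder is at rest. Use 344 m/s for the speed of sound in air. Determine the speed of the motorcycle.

30 m/s

f' < f, so the motorcycle is receding.
f' = f · v/(v + v_s) ⇒ v_s = v · |1 − f/f'|.
v_s = 344 × |1 − 176/162.0| = 344 × 0.08642 ≈ 30 m/s.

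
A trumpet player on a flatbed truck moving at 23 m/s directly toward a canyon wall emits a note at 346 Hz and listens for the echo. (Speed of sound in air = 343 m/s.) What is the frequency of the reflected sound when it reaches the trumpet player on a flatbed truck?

The canyon wall receives the sound from a moving source: f₁ = f₀ · v/(v − v_e) = 346 × 343/320 ≈ 371 Hz.
On the return leg the trumpet player on a flatbed truck is a moving observer: f₂ = f₁ · (v + v_e)/v = 371 × 366/343 ≈ 396 Hz.

396 Hz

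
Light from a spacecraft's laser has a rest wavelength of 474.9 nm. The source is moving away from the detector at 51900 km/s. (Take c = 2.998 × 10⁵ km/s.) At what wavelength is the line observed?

565.7 nm

β = v/c = 51900/299800 = 0.1731.
Relativistic Doppler for wavelength: λ' = λ₀ · √((1 + β)/(1 − β)).
λ' = 474.9 × √(1.1731/0.8269) = 474.9 × 1.19110 ≈ 565.7 nm.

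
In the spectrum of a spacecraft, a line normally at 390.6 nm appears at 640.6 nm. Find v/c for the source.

0.458c

λ'/λ₀ = 1.6400 > 1 (redshift), so the source is receding.
λ'/λ₀ = √((1 + β)/(1 − β)) for a receding source ⇒ β = (r² − 1)/(r² + 1) with r = λ'/λ₀.
β = (2.6897 − 1)/(2.6897 + 1) ≈ 0.458.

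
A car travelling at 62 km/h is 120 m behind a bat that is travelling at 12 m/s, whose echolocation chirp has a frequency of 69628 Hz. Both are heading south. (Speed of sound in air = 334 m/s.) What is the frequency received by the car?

70679 Hz

62 km/h = 17.22 m/s.
The car is behind, so the bat is moving away from it while the car is moving toward the bat.
With source receding and observer approaching, f' = f · (v + v_o)/(v + v_s).
f' = 69628 × (334 + 17.22)/(334 + 12) = 69628 × 351.22/346 ≈ 70679 Hz.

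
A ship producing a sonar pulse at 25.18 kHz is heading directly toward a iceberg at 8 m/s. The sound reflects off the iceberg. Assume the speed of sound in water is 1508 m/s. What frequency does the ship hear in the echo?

The iceberg receives the sound from a moving source: f₁ = f₀ · v/(v − v_e) = 25.18 × 1508/1500 ≈ 25.3 kHz.
On the return leg the ship is a moving observer: f₂ = f₁ · (v + v_e)/v = 25.3 × 1516/1508 ≈ 25.4 kHz.
Equivalently f₂ = f₀ · (v + v_e)/(v − v_e).

25.4 kHz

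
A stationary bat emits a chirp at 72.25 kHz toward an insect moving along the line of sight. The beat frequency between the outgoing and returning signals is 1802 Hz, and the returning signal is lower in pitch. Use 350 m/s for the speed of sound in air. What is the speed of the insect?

4.4 m/s

Double Doppler shift off a moving reflector: f₂ = f₀ · (v + u)/(v − u) (u > 0 toward emitter).
Returning signal is lower, so f₂ = f₀ − Δf = 72250 − 1802 = 70448 Hz.
Rearranging, u = v · (f₂ − f₀)/(f₂ + f₀) = 350 × -1802/142698 ≈ -4.4 m/s.
So the insect is moving at 4.4 m/s away from the emitter.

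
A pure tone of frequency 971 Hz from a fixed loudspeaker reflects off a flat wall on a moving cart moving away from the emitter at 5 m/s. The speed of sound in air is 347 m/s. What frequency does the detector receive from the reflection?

943 Hz

At the flat wall on a moving cart (a moving observer), f₁ = f₀ · (v − u)/v = 971 × 342/347 ≈ 957 Hz.
The reflection then acts as a moving source: f₂ = f₁ · v/(v + u) ≈ 943 Hz.
Equivalently f₂ = f₀ · (v − u)/(v + u).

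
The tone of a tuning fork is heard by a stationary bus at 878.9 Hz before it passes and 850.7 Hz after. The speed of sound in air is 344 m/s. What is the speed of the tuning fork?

5.6 m/s

f₁/f₂ = (v + v_s)/(v − v_s), so v_s = v · (f₁ − f₂)/(f₁ + f₂).
v_s = 344 × (878.9 − 850.7)/(878.9 + 850.7) = 344 × 28.2/1729.6 ≈ 5.6 m/s.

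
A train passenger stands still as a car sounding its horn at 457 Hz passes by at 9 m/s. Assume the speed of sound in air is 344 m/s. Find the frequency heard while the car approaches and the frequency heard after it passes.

469 Hz approaching; 445 Hz receding

Approaching: f₁ = f · v/(v − v_s) = 457 × 344/335 ≈ 469 Hz.
Receding: f₂ = f · v/(v + v_s) = 457 × 344/353 ≈ 445 Hz.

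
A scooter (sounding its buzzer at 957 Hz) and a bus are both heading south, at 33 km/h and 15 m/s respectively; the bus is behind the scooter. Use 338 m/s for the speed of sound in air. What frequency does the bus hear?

33 km/h = 9.167 m/s.
The bus is behind, so the scooter is moving away from it while the bus is moving toward the scooter.
With source receding and observer approaching, f' = f · (v + v_o)/(v + v_s).
f' = 957 × (338 + 15)/(338 + 9.167) = 957 × 353/347.17 ≈ 973 Hz.

973 Hz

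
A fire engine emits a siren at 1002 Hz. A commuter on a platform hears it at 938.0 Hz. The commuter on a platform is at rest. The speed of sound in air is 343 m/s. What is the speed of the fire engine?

f' < f, so the fire engine is receding.
f' = f · v/(v + v_s) ⇒ v_s = v · |1 − f/f'|.
v_s = 343 × |1 − 1002/938.0| = 343 × 0.06823 ≈ 23.4 m/s.

23.4 m/s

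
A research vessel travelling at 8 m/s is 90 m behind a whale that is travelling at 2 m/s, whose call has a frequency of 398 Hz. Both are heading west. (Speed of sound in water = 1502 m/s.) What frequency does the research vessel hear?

400 Hz

The research vessel is behind, so the whale is moving away from it while the research vessel is moving toward the whale.
With source receding and observer approaching, f' = f · (v + v_o)/(v + v_s).
f' = 398 × (1502 + 8)/(1502 + 2) = 398 × 1510/1504 ≈ 400 Hz.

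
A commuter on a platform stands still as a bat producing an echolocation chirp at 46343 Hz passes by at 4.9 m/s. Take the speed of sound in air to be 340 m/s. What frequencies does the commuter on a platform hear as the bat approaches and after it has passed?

47021 Hz approaching; 45685 Hz receding

Approaching: f₁ = f · v/(v − v_s) = 46343 × 340/335.1 ≈ 47021 Hz.
Receding: f₂ = f · v/(v + v_s) = 46343 × 340/344.9 ≈ 45685 Hz.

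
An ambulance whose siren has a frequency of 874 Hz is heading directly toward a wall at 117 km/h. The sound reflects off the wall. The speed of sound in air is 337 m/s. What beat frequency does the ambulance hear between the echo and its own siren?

117 km/h = 32.5 m/s.
The wall receives the sound from a moving source: f₁ = f₀ · v/(v − v_e) = 874 × 337/304.5 ≈ 967.3 Hz.
On the return leg the ambulance is a moving observer: f₂ = f₁ · (v + v_e)/v = 967.3 × 369.5/337 ≈ 1060.6 Hz.
Beat against the emitted tone: |f₂ − f₀| = 2v_e·f₀/(v − v_e) = 2 × 32.5 × 874/304.5 ≈ 187 Hz.

187 Hz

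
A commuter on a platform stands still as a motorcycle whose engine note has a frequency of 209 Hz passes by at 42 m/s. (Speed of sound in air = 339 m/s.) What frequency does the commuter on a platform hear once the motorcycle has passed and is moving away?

186 Hz

Receding: f₂ = f · v/(v + v_s) = 209 × 339/381 ≈ 186 Hz.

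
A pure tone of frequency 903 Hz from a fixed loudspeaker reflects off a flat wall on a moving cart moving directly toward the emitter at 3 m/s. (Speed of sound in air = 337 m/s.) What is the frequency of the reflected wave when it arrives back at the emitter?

At the flat wall on a moving cart (a moving observer), f₁ = f₀ · (v + u)/v = 903 × 340/337 ≈ 911 Hz.
The reflection then acts as a moving source: f₂ = f₁ · v/(v − u) ≈ 919 Hz.
Equivalently f₂ = f₀ · (v + u)/(v − u).

919 Hz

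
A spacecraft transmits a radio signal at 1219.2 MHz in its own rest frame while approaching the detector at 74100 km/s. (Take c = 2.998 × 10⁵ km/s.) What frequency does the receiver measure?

1569.2 MHz

β = v/c = 74100/299800 = 0.2472.
Relativistic Doppler for frequency: f' = f₀ · √((1 + β)/(1 − β)).
f' = 1219.2 × √(1.2472/0.7528) = 1219.2 × 1.28710 ≈ 1569.2 MHz.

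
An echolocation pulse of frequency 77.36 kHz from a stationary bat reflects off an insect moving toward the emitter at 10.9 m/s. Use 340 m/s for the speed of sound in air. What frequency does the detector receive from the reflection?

The insect first receives the wave as a moving observer: f₁ = f₀ · (v + u)/v = 77.36 × (340 + 10.9)/340 ≈ 79.8 kHz.
The reflection then acts as a moving source: f₂ = f₁ · v/(v − u) ≈ 82.5 kHz.

82.5 kHz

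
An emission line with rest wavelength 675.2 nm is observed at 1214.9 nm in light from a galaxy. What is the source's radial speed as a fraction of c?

0.528c

λ'/λ₀ = 1.7993 > 1 (redshift), so the source is receding.
λ'/λ₀ = √((1 + β)/(1 − β)) for a receding source ⇒ β = (r² − 1)/(r² + 1) with r = λ'/λ₀.
β = (3.2375 − 1)/(3.2375 + 1) ≈ 0.528.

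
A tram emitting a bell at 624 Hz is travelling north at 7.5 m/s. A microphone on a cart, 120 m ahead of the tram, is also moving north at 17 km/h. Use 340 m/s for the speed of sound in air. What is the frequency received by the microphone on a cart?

629 Hz

17 km/h = 4.722 m/s.
The microphone on a cart is ahead, so the tram is moving toward it while the microphone on a cart is moving away from the tram.
With source approaching and observer receding, f' = f · (v − v_o)/(v − v_s).
f' = 624 × (340 − 4.722)/(340 − 7.5) = 624 × 335.28/332.5 ≈ 629 Hz.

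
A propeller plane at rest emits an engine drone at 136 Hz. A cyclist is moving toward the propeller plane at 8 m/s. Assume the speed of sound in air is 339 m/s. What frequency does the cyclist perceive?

Only the observer moves, toward the source, so f' = f · (v + v_o)/v.
f' = 136 × (339 + 8)/339 = 136 × 347/339 ≈ 139 Hz.

139 Hz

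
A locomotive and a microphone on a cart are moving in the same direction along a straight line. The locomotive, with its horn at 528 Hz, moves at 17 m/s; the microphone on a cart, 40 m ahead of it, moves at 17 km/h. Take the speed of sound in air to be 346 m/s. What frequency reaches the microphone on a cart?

548 Hz

17 km/h = 4.722 m/s.
The microphone on a cart is ahead, so the locomotive is moving toward it while the microphone on a cart is moving away from the locomotive.
General Doppler shift: f' = f · (v − v_o)/(v − v_s).
f' = 528 × (346 − 4.722)/(346 − 17) = 528 × 341.28/329 ≈ 548 Hz.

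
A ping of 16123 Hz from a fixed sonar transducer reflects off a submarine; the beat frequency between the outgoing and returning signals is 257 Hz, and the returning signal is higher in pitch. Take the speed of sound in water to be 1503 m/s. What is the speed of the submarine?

11.9 m/s

Double Doppler shift off a moving reflector: f₂ = f₀ · (v + u)/(v − u) (u > 0 toward emitter).
Returning signal is higher, so f₂ = f₀ + Δf = 16123 + 257 = 16380 Hz.
Rearranging, u = v · (f₂ − f₀)/(f₂ + f₀) = 1503 × 257/32503 ≈ 11.9 m/s.
So the submarine is moving at 11.9 m/s toward the emitter.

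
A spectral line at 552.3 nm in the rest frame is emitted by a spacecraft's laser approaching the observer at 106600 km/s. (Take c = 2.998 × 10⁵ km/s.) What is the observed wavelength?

β = v/c = 106600/299800 = 0.3556.
Relativistic Doppler for wavelength: λ' = λ₀ · √((1 − β)/(1 + β)).
λ' = 552.3 × √(0.6444/1.3556) = 552.3 × 0.68949 ≈ 380.8 nm.

380.8 nm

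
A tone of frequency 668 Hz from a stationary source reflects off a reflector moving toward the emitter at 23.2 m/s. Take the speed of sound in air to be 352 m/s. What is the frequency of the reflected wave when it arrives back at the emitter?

762 Hz

The reflector first receives the wave as a moving observer: f₁ = f₀ · (v + u)/v = 668 × (352 + 23.2)/352 ≈ 712 Hz.
On reflection it acts as a source moving toward the stationary detector: f₂ = f₁ · v/(v − u) = 712 × 352/328.8 ≈ 762 Hz.
Equivalently f₂ = f₀ · (v + u)/(v − u).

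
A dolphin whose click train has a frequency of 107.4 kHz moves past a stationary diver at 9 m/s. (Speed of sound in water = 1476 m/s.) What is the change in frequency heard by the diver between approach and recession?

1.31 kHz

Approaching: f₁ = f · v/(v − v_s) = 107.4 × 1476/1467 ≈ 108.06 kHz.
Receding: f₂ = f · v/(v + v_s) = 107.4 × 1476/1485 ≈ 106.75 kHz.
Drop: f₁ − f₂ = 2f·v·v_s/(v² − v_s²) = 2 × 107.4 × 1476 × 9/(1476² − 9²) ≈ 1.31 kHz.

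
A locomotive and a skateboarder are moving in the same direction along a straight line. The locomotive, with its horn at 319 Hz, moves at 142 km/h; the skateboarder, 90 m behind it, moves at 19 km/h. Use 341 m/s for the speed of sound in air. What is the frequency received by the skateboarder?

142 km/h = 39.44 m/s; 19 km/h = 5.278 m/s.
The skateboarder is behind, so the locomotive is moving away from it while the skateboarder is moving toward the locomotive.
Both move, so f' = f · (v + v_o)/(v + v_s).
f' = 319 × (341 + 5.278)/(341 + 39.44) = 319 × 346.28/380.44 ≈ 290 Hz.

290 Hz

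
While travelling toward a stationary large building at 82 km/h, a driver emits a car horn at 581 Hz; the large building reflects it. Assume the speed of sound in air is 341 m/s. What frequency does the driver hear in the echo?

664 Hz

82 km/h = 22.78 m/s.
The large building receives the sound from a moving source: f₁ = f₀ · v/(v − v_e) = 581 × 341/318.22 ≈ 623 Hz.
On the return leg the driver is a moving observer: f₂ = f₁ · (v + v_e)/v = 623 × 363.78/341 ≈ 664 Hz.
Equivalently f₂ = f₀ · (v + v_e)/(v − v_e).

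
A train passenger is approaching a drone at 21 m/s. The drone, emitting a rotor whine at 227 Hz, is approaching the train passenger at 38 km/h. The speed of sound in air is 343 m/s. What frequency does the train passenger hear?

249 Hz

38 km/h = 10.56 m/s.
Both move, so f' = f · (v + v_o)/(v − v_s).
f' = 227 × (343 + 21)/(343 − 10.56) = 227 × 364/332.44 ≈ 249 Hz.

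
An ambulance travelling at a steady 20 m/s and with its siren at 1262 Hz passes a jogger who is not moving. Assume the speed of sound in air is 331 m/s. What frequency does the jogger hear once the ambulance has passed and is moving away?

Receding: f₂ = f · v/(v + v_s) = 1262 × 331/351 ≈ 1190 Hz.

1190 Hz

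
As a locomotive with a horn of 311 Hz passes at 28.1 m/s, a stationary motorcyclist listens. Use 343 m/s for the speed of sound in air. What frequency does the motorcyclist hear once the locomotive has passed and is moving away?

Receding: f₂ = f · v/(v + v_s) = 311 × 343/371.1 ≈ 287 Hz.

287 Hz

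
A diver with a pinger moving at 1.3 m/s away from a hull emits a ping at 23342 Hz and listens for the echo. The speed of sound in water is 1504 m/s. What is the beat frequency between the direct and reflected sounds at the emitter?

The hull receives the sound from a moving source: f₁ = f₀ · v/(v + v_e) = 23342 × 1504/1505.3 ≈ 23321.8 Hz.
On the return leg the diver with a pinger is a moving observer: f₂ = f₁ · (v − v_e)/v = 23321.8 × 1502.7/1504 ≈ 23301.7 Hz.
Equivalently f₂ = f₀ · (v − v_e)/(v + v_e).
Beat against the emitted tone: |f₂ − f₀| = 2v_e·f₀/(v + v_e) = 2 × 1.3 × 23342/1505.3 ≈ 40.3 Hz.

40.3 Hz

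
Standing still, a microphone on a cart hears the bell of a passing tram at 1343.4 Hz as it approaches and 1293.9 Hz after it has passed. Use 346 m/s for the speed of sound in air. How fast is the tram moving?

f₁/f₂ = (v + v_s)/(v − v_s), so v_s = v · (f₁ − f₂)/(f₁ + f₂).
v_s = 346 × (1343.4 − 1293.9)/(1343.4 + 1293.9) = 346 × 49.5/2637.3 ≈ 6.5 m/s.

6.5 m/s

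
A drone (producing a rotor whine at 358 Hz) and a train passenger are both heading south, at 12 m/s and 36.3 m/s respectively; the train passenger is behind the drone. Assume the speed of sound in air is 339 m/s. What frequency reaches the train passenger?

383 Hz

The train passenger is behind, so the drone is moving away from it while the train passenger is moving toward the drone.
Both move, so f' = f · (v + v_o)/(v + v_s).
f' = 358 × (339 + 36.3)/(339 + 12) = 358 × 375.3/351 ≈ 383 Hz.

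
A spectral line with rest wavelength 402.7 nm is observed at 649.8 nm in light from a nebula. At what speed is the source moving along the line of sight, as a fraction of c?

0.445

λ'/λ₀ = 1.6136 > 1 (redshift), so the source is receding.
λ'/λ₀ = √((1 + β)/(1 − β)) for a receding source ⇒ β = (r² − 1)/(r² + 1) with r = λ'/λ₀.
β = (2.6037 − 1)/(2.6037 + 1) ≈ 0.445.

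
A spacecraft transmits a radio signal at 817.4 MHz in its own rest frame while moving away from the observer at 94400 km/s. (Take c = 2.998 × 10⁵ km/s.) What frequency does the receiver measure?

590.0 MHz

β = v/c = 94400/299800 = 0.3149.
Relativistic Doppler for frequency: f' = f₀ · √((1 − β)/(1 + β)).
f' = 817.4 × √(0.6851/1.3149) = 817.4 × 0.72184 ≈ 590.0 MHz.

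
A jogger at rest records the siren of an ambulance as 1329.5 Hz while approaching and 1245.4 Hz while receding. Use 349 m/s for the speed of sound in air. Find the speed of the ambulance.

11.4 m/s

f₁/f₂ = (v + v_s)/(v − v_s), so v_s = v · (f₁ − f₂)/(f₁ + f₂).
v_s = 349 × (1329.5 − 1245.4)/(1329.5 + 1245.4) = 349 × 84.1/2574.9 ≈ 11.4 m/s.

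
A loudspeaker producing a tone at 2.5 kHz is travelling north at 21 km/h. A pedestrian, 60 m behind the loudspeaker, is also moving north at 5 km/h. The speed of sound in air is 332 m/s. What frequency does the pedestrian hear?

2.47 kHz

21 km/h = 5.833 m/s; 5 km/h = 1.389 m/s.
The pedestrian is behind, so the loudspeaker is moving away from it while the pedestrian is moving toward the loudspeaker.
Both move, so f' = f · (v + v_o)/(v + v_s).
f' = 2.5 × (332 + 1.389)/(332 + 5.833) = 2.5 × 333.39/337.83 ≈ 2.47 kHz.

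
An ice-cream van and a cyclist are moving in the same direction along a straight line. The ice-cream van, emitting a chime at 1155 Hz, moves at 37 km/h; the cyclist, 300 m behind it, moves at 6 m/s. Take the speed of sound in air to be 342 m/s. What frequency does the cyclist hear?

1141 Hz

37 km/h = 10.28 m/s.
The cyclist is behind, so the ice-cream van is moving away from it while the cyclist is moving toward the ice-cream van.
With source receding and observer approaching, f' = f · (v + v_o)/(v + v_s).
f' = 1155 × (342 + 6)/(342 + 10.28) = 1155 × 348/352.28 ≈ 1141 Hz.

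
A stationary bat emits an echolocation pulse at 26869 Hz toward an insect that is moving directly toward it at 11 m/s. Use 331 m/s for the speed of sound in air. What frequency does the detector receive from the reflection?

28716 Hz

The insect first receives the wave as a moving observer: f₁ = f₀ · (v + u)/v = 26869 × (331 + 11)/331 ≈ 27762 Hz.
The reflection then acts as a moving source: f₂ = f₁ · v/(v − u) ≈ 28716 Hz.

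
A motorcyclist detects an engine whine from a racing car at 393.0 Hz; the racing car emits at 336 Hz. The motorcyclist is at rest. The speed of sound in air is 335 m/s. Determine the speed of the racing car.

f' > f, so the racing car is approaching.
f' = f · v/(v − v_s) ⇒ v_s = v · |1 − f/f'|.
v_s = 335 × |1 − 336/393.0| = 335 × 0.145 ≈ 49 m/s.

49 m/s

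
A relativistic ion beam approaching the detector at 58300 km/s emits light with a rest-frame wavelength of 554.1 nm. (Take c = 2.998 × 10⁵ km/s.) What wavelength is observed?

β = v/c = 58300/299800 = 0.1945.
Relativistic Doppler for wavelength: λ' = λ₀ · √((1 − β)/(1 + β)).
λ' = 554.1 × √(0.8055/1.1945) = 554.1 × 0.82121 ≈ 455.0 nm.

455.0 nm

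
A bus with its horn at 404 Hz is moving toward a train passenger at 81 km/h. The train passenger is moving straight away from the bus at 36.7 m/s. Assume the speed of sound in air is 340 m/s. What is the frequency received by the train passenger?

386 Hz

81 km/h = 22.5 m/s.
General Doppler shift: f' = f · (v − v_o)/(v − v_s).
f' = 404 × (340 − 36.7)/(340 − 22.5) = 404 × 303.3/317.5 ≈ 386 Hz.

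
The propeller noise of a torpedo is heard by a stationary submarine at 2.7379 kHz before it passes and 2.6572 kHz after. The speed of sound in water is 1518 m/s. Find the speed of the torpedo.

f₁/f₂ = (v + v_s)/(v − v_s), so v_s = v · (f₁ − f₂)/(f₁ + f₂).
v_s = 1518 × (2.7379 − 2.6572)/(2.7379 + 2.6572) = 1518 × 0.0807/5.3951 ≈ 22.7 m/s.

22.7 m/s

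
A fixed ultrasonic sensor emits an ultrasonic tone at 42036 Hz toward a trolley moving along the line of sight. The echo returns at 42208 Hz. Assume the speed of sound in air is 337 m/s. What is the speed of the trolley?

0.69 m/s

Double Doppler shift off a moving reflector: f₂ = f₀ · (v + u)/(v − u) (u > 0 toward emitter).
Rearranging, u = v · (f₂ − f₀)/(f₂ + f₀) = 337 × 172/84244 ≈ 0.69 m/s.
So the trolley is moving at 0.69 m/s toward the emitter.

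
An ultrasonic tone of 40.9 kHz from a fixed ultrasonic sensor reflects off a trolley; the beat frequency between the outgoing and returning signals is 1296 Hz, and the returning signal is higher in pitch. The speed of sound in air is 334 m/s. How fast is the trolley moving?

Double Doppler shift off a moving reflector: f₂ = f₀ · (v + u)/(v − u) (u > 0 toward emitter).
Returning signal is higher, so f₂ = f₀ + Δf = 40900 + 1296 = 42196 Hz.
Rearranging, u = v · (f₂ − f₀)/(f₂ + f₀) = 334 × 1296/83096 ≈ 5.2 m/s.
So the trolley is moving at 5.2 m/s toward the emitter.

5.2 m/s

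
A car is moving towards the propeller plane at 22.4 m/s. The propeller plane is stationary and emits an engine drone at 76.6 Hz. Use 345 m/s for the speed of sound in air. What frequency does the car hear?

Only the observer moves, toward the source, so f' = f · (v + v_o)/v.
f' = 76.6 × (345 + 22.4)/345 = 76.6 × 367.4/345 ≈ 82 Hz.

82 Hz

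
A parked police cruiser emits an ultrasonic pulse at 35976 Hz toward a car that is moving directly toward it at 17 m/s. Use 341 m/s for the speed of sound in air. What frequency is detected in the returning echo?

At the car (a moving observer), f₁ = f₀ · (v + u)/v = 35976 × 358/341 ≈ 37770 Hz.
The reflection then acts as a moving source: f₂ = f₁ · v/(v − u) ≈ 39751 Hz.

39751 Hz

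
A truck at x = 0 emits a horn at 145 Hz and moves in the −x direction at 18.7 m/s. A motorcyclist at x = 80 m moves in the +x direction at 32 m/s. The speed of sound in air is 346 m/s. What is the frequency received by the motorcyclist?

125 Hz

The observer lies on the +x side, so the source is heading away from the observer and the observer is heading away from the source.
General Doppler shift: f' = f · (v − v_o)/(v + v_s).
f' = 145 × (346 − 32)/(346 + 18.7) = 145 × 314/364.7 ≈ 125 Hz.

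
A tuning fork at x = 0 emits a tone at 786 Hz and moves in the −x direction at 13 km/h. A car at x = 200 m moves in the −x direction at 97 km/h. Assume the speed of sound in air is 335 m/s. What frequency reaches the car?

13 km/h = 3.611 m/s; 97 km/h = 26.94 m/s.
The observer lies on the +x side, so the source is heading away from the observer and the observer is heading toward the source.
General Doppler shift: f' = f · (v + v_o)/(v + v_s).
f' = 786 × (335 + 26.94)/(335 + 3.611) = 786 × 361.94/338.61 ≈ 840 Hz.

840 Hz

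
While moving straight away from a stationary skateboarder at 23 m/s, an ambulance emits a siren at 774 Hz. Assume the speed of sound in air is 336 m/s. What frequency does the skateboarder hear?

724 Hz

Only the source moves, away from the listener, so f' = f · v/(v + v_s).
f' = 774 × 336/(336 + 23) = 774 × 336/359 ≈ 724 Hz.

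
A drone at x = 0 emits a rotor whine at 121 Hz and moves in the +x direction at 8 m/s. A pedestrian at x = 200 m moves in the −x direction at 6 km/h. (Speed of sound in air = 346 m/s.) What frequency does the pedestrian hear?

124 Hz

6 km/h = 1.667 m/s.
The observer lies on the +x side, so the source is heading toward the observer and the observer is heading toward the source.
Both move, so f' = f · (v + v_o)/(v − v_s).
f' = 121 × (346 + 1.667)/(346 − 8) = 121 × 347.67/338 ≈ 124 Hz.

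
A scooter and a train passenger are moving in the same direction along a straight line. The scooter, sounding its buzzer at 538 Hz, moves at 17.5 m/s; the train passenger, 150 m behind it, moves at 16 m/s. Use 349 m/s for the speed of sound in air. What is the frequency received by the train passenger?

536 Hz

The train passenger is behind, so the scooter is moving away from it while the train passenger is moving toward the scooter.
Both move, so f' = f · (v + v_o)/(v + v_s).
f' = 538 × (349 + 16)/(349 + 17.5) = 538 × 365/366.5 ≈ 536 Hz.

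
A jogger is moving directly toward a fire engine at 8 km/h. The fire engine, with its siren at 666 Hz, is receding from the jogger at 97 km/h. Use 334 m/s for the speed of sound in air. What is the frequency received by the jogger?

620 Hz

97 km/h = 26.94 m/s; 8 km/h = 2.222 m/s.
General Doppler shift: f' = f · (v + v_o)/(v + v_s).
f' = 666 × (334 + 2.222)/(334 + 26.94) = 666 × 336.22/360.94 ≈ 620 Hz.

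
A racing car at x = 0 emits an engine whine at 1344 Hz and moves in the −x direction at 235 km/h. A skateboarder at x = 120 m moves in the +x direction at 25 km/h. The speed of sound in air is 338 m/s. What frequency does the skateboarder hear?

1103 Hz

235 km/h = 65.28 m/s; 25 km/h = 6.944 m/s.
The observer lies on the +x side, so the source is heading away from the observer and the observer is heading away from the source.
General Doppler shift: f' = f · (v − v_o)/(v + v_s).
f' = 1344 × (338 − 6.944)/(338 + 65.28) = 1344 × 331.06/403.28 ≈ 1103 Hz.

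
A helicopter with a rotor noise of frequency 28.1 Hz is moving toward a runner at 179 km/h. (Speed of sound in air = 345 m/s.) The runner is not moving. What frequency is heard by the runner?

179 km/h = 49.72 m/s.
Only the source moves, toward the listener, so f' = f · v/(v − v_s).
f' = 28.1 × 345/(345 − 49.72) = 28.1 × 345/295.3 ≈ 32.8 Hz.

32.8 Hz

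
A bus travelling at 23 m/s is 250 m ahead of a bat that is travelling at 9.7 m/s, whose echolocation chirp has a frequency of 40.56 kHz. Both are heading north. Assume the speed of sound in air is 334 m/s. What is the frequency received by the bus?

The bus is ahead, so the bat is moving toward it while the bus is moving away from the bat.
With source approaching and observer receding, f' = f · (v − v_o)/(v − v_s).
f' = 40.56 × (334 − 23)/(334 − 9.7) = 40.56 × 311/324.3 ≈ 38.9 kHz.

38.9 kHz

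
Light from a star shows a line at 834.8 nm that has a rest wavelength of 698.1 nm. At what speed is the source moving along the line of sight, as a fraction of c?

λ'/λ₀ = 1.1958 > 1 (redshift), so the source is receding.
λ'/λ₀ = √((1 + β)/(1 − β)) for a receding source ⇒ β = (r² − 1)/(r² + 1) with r = λ'/λ₀.
β = (1.4300 − 1)/(1.4300 + 1) ≈ 0.177.

0.177c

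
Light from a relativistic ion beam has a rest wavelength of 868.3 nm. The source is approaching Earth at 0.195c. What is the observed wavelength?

712.7 nm

Relativistic Doppler for wavelength: λ' = λ₀ · √((1 − β)/(1 + β)).
λ' = 868.3 × √(0.8050/1.1950) = 868.3 × 0.82076 ≈ 712.7 nm.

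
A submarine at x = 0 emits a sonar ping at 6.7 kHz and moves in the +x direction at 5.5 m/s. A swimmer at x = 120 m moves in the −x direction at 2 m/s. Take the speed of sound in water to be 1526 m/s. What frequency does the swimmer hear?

6.73 kHz

The observer lies on the +x side, so the source is heading toward the observer and the observer is heading toward the source.
General Doppler shift: f' = f · (v + v_o)/(v − v_s).
f' = 6.7 × (1526 + 2)/(1526 − 5.5) = 6.7 × 1528/1520.5 ≈ 6.73 kHz.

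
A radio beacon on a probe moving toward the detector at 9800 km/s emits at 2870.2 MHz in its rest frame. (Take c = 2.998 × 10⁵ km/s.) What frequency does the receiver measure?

2965.6 MHz

β = v/c = 9800/299800 = 0.0327.
Relativistic Doppler for frequency: f' = f₀ · √((1 + β)/(1 − β)).
f' = 2870.2 × √(1.0327/0.9673) = 2870.2 × 1.03324 ≈ 2965.6 MHz.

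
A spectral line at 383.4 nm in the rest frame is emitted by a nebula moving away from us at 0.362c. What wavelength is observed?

560.2 nm

Relativistic Doppler for wavelength: λ' = λ₀ · √((1 + β)/(1 − β)).
λ' = 383.4 × √(1.3620/0.6380) = 383.4 × 1.46109 ≈ 560.2 nm.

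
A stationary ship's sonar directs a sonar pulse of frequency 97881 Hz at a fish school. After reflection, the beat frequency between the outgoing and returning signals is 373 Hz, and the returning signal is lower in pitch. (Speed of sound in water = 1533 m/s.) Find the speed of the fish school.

2.93 m/s

Double Doppler shift off a moving reflector: f₂ = f₀ · (v + u)/(v − u) (u > 0 toward emitter).
Returning signal is lower, so f₂ = f₀ − Δf = 97881 − 373 = 97508 Hz.
Rearranging, u = v · (f₂ − f₀)/(f₂ + f₀) = 1533 × -373/195389 ≈ -2.93 m/s.
So the fish school is moving at 2.93 m/s away from the emitter.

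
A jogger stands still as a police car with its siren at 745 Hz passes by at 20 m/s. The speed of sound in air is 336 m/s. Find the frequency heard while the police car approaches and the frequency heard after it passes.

Approaching: f₁ = f · v/(v − v_s) = 745 × 336/316 ≈ 792 Hz.
Receding: f₂ = f · v/(v + v_s) = 745 × 336/356 ≈ 703 Hz.

792 Hz approaching; 703 Hz receding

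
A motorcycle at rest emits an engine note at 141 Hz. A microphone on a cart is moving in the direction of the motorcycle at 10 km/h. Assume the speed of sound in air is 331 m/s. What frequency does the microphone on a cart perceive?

142 Hz

10 km/h = 2.778 m/s.
Moving observer, stationary source: f' = f · (v + v_o)/v.
f' = 141 × (331 + 2.778)/331 = 141 × 333.78/331 ≈ 142 Hz.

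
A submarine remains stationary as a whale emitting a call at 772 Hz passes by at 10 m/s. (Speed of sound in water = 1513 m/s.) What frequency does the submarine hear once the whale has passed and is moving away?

Receding: f₂ = f · v/(v + v_s) = 772 × 1513/1523 ≈ 767 Hz.

767 Hz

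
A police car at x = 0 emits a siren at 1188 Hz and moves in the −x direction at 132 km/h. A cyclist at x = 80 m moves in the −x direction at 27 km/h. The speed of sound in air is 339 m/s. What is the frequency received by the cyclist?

132 km/h = 36.67 m/s; 27 km/h = 7.5 m/s.
The observer lies on the +x side, so the source is heading away from the observer and the observer is heading toward the source.
Both move, so f' = f · (v + v_o)/(v + v_s).
f' = 1188 × (339 + 7.5)/(339 + 36.67) = 1188 × 346.5/375.67 ≈ 1096 Hz.

1096 Hz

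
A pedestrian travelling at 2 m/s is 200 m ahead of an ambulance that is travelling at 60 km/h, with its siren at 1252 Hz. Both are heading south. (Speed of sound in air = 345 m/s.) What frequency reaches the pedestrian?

60 km/h = 16.67 m/s.
The pedestrian is ahead, so the ambulance is moving toward it while the pedestrian is moving away from the ambulance.
General Doppler shift: f' = f · (v − v_o)/(v − v_s).
f' = 1252 × (345 − 2)/(345 − 16.67) = 1252 × 343/328.33 ≈ 1308 Hz.

1308 Hz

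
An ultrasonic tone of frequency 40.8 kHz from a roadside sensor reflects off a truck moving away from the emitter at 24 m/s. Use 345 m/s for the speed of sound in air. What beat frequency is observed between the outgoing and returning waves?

5307 Hz

At the truck (a moving observer), f₁ = f₀ · (v − u)/v = 40.8 × 321/345 ≈ 37.96 kHz.
On reflection it acts as a source moving away from the stationary detector: f₂ = f₁ · v/(v + u) = 37.96 × 345/369 ≈ 35.49 kHz.
Beat frequency (with f₀ = 40800 Hz): |f₂ − f₀| = 2u·f₀/(v + u) = 2 × 24 × 40800/369 ≈ 5307 Hz.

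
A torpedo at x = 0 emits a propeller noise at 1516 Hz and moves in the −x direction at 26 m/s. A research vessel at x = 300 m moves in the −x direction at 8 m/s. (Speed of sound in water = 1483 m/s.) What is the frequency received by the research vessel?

The observer lies on the +x side, so the source is heading away from the observer and the observer is heading toward the source.
General Doppler shift: f' = f · (v + v_o)/(v + v_s).
f' = 1516 × (1483 + 8)/(1483 + 26) = 1516 × 1491/1509 ≈ 1498 Hz.

1498 Hz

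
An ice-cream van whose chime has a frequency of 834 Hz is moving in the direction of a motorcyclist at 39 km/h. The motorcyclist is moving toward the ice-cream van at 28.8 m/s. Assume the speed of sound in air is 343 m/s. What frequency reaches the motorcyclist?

39 km/h = 10.83 m/s.
General Doppler shift: f' = f · (v + v_o)/(v − v_s).
f' = 834 × (343 + 28.8)/(343 − 10.83) = 834 × 371.8/332.17 ≈ 934 Hz.

934 Hz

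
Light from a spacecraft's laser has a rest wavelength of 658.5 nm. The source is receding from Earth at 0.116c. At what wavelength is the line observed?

Relativistic Doppler for wavelength: λ' = λ₀ · √((1 + β)/(1 − β)).
λ' = 658.5 × √(1.1160/0.8840) = 658.5 × 1.12359 ≈ 739.9 nm.

739.9 nm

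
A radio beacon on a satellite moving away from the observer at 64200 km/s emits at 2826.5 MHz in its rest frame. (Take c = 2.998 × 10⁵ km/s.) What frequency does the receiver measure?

β = v/c = 64200/299800 = 0.2141.
Relativistic Doppler for frequency: f' = f₀ · √((1 − β)/(1 + β)).
f' = 2826.5 × √(0.7859/1.2141) = 2826.5 × 0.80452 ≈ 2274.0 MHz.

2274.0 MHz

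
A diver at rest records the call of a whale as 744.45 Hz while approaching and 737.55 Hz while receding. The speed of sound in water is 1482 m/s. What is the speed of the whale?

f₁/f₂ = (v + v_s)/(v − v_s), so v_s = v · (f₁ − f₂)/(f₁ + f₂).
v_s = 1482 × (744.45 − 737.55)/(744.45 + 737.55) = 1482 × 6.90/1482.00 ≈ 6.9 m/s.

6.9 m/s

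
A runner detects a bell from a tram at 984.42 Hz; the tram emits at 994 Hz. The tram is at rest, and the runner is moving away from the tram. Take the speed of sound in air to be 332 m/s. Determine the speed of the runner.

f' = f · (v − v_o)/v ⇒ v_o = v · |f'/f − 1|.
v_o = 332 × |984.42/994 − 1| = 332 × 0.009638 ≈ 3.2 m/s.

3.2 m/s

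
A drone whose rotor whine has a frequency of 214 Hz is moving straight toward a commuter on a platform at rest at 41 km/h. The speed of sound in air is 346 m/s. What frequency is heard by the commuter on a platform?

41 km/h = 11.39 m/s.
Moving source, stationary observer: f' = f · v/(v − v_s) since the source is approaching.
f' = 214 × 346/(346 − 11.39) = 214 × 346/334.6 ≈ 221 Hz.

221 Hz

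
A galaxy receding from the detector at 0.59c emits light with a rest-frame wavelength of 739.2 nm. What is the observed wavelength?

1455.7 nm

Relativistic Doppler for wavelength: λ' = λ₀ · √((1 + β)/(1 − β)).
λ' = 739.2 × √(1.5900/0.4100) = 739.2 × 1.96928 ≈ 1455.7 nm.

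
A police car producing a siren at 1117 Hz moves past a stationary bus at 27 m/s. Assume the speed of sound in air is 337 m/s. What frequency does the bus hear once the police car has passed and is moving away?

1034 Hz

Receding: f₂ = f · v/(v + v_s) = 1117 × 337/364 ≈ 1034 Hz.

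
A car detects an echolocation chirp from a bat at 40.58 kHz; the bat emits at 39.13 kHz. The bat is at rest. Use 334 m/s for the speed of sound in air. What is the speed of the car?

12.4 m/s

f' > f, so the car is approaching.
f' = f · (v + v_o)/v ⇒ v_o = v · |f'/f − 1|.
v_o = 334 × |40.58/39.13 − 1| = 334 × 0.03706 ≈ 12.4 m/s.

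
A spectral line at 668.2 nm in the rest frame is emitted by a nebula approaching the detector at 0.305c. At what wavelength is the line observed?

Relativistic Doppler for wavelength: λ' = λ₀ · √((1 − β)/(1 + β)).
λ' = 668.2 × √(0.6950/1.3050) = 668.2 × 0.72977 ≈ 487.6 nm.

487.6 nm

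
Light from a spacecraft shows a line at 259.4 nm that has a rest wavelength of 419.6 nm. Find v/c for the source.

λ'/λ₀ = 0.6182 < 1 (blueshift), so the source is approaching.
λ'/λ₀ = √((1 − β)/(1 + β)) for an approaching source ⇒ β = (1 − r²)/(1 + r²) with r = λ'/λ₀.
β = (1 − 0.3822)/(1 + 0.3822) ≈ 0.447.

0.447c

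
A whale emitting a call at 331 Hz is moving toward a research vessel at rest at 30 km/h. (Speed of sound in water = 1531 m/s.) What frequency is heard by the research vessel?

333 Hz

30 km/h = 8.333 m/s.
With the source moving toward a stationary observer, f' = f · v/(v − v_s).
f' = 331 × 1531/(1531 − 8.333) = 331 × 1531/1523 ≈ 333 Hz.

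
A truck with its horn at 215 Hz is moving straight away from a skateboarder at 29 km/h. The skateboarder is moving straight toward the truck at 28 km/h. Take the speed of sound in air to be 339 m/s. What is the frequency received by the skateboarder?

215 Hz

29 km/h = 8.056 m/s; 28 km/h = 7.778 m/s.
Both move, so f' = f · (v + v_o)/(v + v_s).
f' = 215 × (339 + 7.778)/(339 + 8.056) = 215 × 346.78/347.06 ≈ 215 Hz.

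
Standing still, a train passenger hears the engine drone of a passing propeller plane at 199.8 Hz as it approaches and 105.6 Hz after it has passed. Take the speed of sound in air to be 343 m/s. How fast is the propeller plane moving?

f₁/f₂ = (v + v_s)/(v − v_s), so v_s = v · (f₁ − f₂)/(f₁ + f₂).
v_s = 343 × (199.8 − 105.6)/(199.8 + 105.6) = 343 × 94.2/305.4 ≈ 106 m/s.

106 m/s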